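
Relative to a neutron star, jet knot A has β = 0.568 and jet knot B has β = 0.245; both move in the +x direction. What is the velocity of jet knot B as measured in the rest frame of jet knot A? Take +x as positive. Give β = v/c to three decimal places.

β_A = 0.568, β_B = 0.245.
Transform to A's frame with the inverse velocity-addition law: u' = (u − v)/(1 − uv/c²), taking u = β_B and v = β_A.
u' = (0.245 − 0.568) / (1 − (0.568)(0.245)) = -0.3230/0.8608 = -0.3752.

β = -0.375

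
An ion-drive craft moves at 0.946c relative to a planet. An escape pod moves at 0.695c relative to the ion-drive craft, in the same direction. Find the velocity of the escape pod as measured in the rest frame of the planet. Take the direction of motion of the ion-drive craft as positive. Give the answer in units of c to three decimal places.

0.990c

With v = 0.946 and u' = 0.695 (in units of c),
u = (u' + v)/(1 + u'v/c²):
u = (0.695 + 0.946) / (1 + 0.695·0.946) = 1.6410/1.6575 = 0.9901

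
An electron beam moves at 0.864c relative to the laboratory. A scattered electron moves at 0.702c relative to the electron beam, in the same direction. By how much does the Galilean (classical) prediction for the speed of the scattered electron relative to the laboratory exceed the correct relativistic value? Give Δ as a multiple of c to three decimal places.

Galilean: u_cl = 0.702 + 0.864 = 1.5660.
Relativistic: u_rel = (0.702 + 0.864) / (1 + 0.702·0.864) = 1.5660/1.6065 = 0.9748.
Δ = 1.5660 − 0.9748 = 0.5912.
(The classical prediction exceeds c; the relativistic result does not.)

Δ = 0.591c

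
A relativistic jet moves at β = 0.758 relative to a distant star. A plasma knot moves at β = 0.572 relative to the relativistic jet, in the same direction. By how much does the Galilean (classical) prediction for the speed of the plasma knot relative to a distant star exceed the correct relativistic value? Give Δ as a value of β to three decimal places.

Galilean: u_cl = 0.572 + 0.758 = 1.3300.
Relativistic: u_rel = (0.572 + 0.758) / (1 + 0.572·0.758) = 1.3300/1.4336 = 0.9277.
Δ = 1.3300 − 0.9277 = 0.4023.
(The classical prediction exceeds c; the relativistic result does not.)

Δ = 0.402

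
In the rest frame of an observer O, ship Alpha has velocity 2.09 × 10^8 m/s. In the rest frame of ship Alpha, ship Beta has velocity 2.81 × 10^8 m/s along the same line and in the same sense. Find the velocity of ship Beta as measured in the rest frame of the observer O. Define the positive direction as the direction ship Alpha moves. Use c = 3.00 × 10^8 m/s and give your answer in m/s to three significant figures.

In units of c (dividing by 3.00 × 10^8 m/s): v = 0.697, u' = 0.937.
u = (u' + v)/(1 + u'v/c²):
u = (0.937 + 0.697) / (1 + 0.937·0.697) = 1.6333/1.6525 = 0.9884
(Galilean addition would give +1.633c, exceeding c.)
Converting back: u = 0.9884 × 3.00 × 10^8 m/s.

2.97 × 10^8 m/s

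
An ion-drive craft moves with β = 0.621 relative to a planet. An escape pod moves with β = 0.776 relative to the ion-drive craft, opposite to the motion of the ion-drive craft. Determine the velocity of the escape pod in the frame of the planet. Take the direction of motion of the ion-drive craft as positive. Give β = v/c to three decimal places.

With v = 0.621 and u' = -0.776 (in units of c),
u = (u' + v)/(1 + u'v/c²):
u = (-0.776 + 0.621) / (1 + (-0.776)·0.621) = -0.1550/0.5181 = -0.2992

β = -0.299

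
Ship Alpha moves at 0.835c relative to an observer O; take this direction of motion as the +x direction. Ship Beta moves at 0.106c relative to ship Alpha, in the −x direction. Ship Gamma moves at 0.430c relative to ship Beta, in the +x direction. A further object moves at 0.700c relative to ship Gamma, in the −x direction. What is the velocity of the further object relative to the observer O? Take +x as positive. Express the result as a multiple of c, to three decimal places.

+0.598c

Apply u = (u' + v)/(1 + u'v/c²) successively, working outward toward the observer O.
Start: velocity of ship Alpha relative to the observer O = 0.8350c.
Compose with ship Beta (u' = -0.106 in ship Alpha frame): u_1 = (-0.106 + 0.835) / (1 + (-0.106)·0.835) = 0.7290/0.9115 = 0.7998.
Compose with ship Gamma (u' = 0.430 in ship Beta frame): u_2 = (0.430 + 0.800) / (1 + 0.430·0.800) = 1.2298/1.3439 = 0.9151.
Compose with the further object (u' = -0.700 in ship Gamma frame): u_3 = (-0.700 + 0.915) / (1 + (-0.700)·0.915) = 0.2151/0.3594 = 0.5984.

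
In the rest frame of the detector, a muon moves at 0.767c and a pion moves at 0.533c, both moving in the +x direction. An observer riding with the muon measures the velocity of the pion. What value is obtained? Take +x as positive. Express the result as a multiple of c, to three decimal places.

-0.396c

β_A = 0.767, β_B = 0.533.
Transform to A's frame with the inverse velocity-addition law: u' = (u − v)/(1 − uv/c²), taking u = β_B and v = β_A.
u' = (0.533 − 0.767) / (1 − (0.767)(0.533)) = -0.2340/0.5912 = -0.3958.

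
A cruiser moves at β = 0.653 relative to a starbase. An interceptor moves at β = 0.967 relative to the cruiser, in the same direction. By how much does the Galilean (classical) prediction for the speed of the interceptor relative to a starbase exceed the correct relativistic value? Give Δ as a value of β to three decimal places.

Δ = 0.627

Galilean: u_cl = 0.967 + 0.653 = 1.6200.
Relativistic: u_rel = (0.967 + 0.653) / (1 + 0.967·0.653) = 1.6200/1.6315 = 0.9930.
Δ = 1.6200 − 0.9930 = 0.6270.
(The classical prediction exceeds c; the relativistic result does not.)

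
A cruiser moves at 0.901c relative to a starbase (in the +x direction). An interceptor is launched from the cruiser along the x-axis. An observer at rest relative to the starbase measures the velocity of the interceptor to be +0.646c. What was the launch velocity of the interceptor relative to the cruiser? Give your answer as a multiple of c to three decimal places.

Invert the composition law: u' = (u − v)/(1 − uv/c²).
u' = (0.646 − 0.901) / (1 − (0.646)(0.901)) = -0.2550/0.4180 = -0.6101.

-0.610c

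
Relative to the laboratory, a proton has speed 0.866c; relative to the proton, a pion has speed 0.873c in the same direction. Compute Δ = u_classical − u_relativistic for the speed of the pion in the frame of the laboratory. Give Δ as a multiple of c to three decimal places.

Galilean: u_cl = 0.873 + 0.866 = 1.7390.
Relativistic: u_rel = (0.873 + 0.866) / (1 + 0.873·0.866) = 1.7390/1.7560 = 0.9903.
Δ = 1.7390 − 0.9903 = 0.7487.
(The classical prediction exceeds c; the relativistic result does not.)

Δ = 0.749c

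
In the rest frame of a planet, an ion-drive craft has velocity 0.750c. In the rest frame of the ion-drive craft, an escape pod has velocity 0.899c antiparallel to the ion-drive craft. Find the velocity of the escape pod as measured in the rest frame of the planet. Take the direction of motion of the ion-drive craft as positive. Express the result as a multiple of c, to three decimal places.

-0.457c

With v = 0.750 and u' = -0.899 (in units of c),
u = (u' + v)/(1 + u'v/c²):
u = (-0.899 + 0.750) / (1 + (-0.899)·0.750) = -0.1490/0.3257 = -0.4574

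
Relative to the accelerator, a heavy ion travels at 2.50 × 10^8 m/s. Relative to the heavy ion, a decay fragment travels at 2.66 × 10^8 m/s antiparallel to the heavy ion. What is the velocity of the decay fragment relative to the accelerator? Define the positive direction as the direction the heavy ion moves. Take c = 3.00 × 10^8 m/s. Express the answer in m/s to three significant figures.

In units of c (dividing by 3.00 × 10^8 m/s): v = 0.833, u' = -0.887.
u = (u' + v)/(1 + u'v/c²):
u = (-0.887 + 0.833) / (1 + (-0.887)·0.833) = -0.0533/0.2611 = -0.2043
(Galilean addition would give -0.053c.)
Converting back: u = -0.2043 × 3.00 × 10^8 m/s.

-6.13 × 10^7 m/s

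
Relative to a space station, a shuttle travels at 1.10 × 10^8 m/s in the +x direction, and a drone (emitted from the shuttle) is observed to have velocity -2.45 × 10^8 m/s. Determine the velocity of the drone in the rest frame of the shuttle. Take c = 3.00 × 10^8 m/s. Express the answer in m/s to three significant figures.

v = 0.367c, u = -0.817c.
Invert the composition law: u' = (u − v)/(1 − uv/c²).
u' = (-0.817 − 0.367) / (1 − (-0.817)(0.367)) = -1.1833/1.2994 = -0.9106.
u' = -0.9106 × 3.00 × 10^8 m/s.

-2.73 × 10^8 m/s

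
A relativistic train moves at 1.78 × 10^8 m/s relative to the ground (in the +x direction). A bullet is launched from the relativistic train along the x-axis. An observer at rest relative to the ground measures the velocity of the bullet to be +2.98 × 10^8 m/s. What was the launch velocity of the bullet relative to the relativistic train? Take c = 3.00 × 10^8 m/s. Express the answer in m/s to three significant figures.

v = 0.593c, u = 0.993c.
Invert the composition law: u' = (u − v)/(1 − uv/c²).
u' = (0.993 − 0.593) / (1 − (0.993)(0.593)) = 0.4000/0.4106 = 0.9741.
u' = 0.9741 × 3.00 × 10^8 m/s.

+2.92 × 10^8 m/s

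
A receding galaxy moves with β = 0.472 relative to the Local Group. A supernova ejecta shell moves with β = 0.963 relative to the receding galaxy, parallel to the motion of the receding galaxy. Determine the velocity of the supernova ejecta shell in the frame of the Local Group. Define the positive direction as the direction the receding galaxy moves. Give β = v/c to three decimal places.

With v = 0.472 and u' = 0.963 (in units of c),
u = (u' + v)/(1 + u'v/c²):
u = (0.963 + 0.472) / (1 + 0.963·0.472) = 1.4350/1.4545 = 0.9866
(Galilean addition would give +1.435c, exceeding c.)

β = 0.987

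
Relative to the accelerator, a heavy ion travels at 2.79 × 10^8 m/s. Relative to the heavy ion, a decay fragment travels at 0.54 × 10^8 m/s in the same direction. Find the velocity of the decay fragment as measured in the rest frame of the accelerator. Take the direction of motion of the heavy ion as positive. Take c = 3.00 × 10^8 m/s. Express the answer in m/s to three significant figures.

2.85 × 10^8 m/s

In units of c (dividing by 3.00 × 10^8 m/s): v = 0.930, u' = 0.180.
u = (u' + v)/(1 + u'v/c²):
u = (0.180 + 0.930) / (1 + 0.180·0.930) = 1.1100/1.1674 = 0.9508
(Galilean addition would give +1.110c, exceeding c.)
Converting back: u = 0.9508 × 3.00 × 10^8 m/s.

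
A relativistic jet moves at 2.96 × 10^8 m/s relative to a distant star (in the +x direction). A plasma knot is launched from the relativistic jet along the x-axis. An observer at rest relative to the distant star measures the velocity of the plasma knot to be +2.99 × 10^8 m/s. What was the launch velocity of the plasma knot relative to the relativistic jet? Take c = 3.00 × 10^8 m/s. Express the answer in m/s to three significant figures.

v = 0.987c, u = 0.997c.
Invert the composition law: u' = (u − v)/(1 − uv/c²).
u' = (0.997 − 0.987) / (1 − (0.997)(0.987)) = 0.0100/0.0166 = 0.6016.
u' = 0.6016 × 3.00 × 10^8 m/s.

+1.80 × 10^8 m/s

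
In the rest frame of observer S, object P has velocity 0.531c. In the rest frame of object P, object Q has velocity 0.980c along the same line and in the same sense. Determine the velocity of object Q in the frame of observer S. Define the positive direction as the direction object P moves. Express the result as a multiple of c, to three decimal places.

0.994c

With v = 0.531 and u' = 0.980 (in units of c),
u = (u' + v)/(1 + u'v/c²):
u = (0.980 + 0.531) / (1 + 0.980·0.531) = 1.5110/1.5204 = 0.9938
(Galilean addition would give +1.511c, exceeding c.)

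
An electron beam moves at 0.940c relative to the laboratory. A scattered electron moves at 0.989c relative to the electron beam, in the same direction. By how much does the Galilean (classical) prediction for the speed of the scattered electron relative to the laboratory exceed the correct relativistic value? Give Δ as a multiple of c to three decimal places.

Galilean: u_cl = 0.989 + 0.940 = 1.9290.
Relativistic: u_rel = (0.989 + 0.940) / (1 + 0.989·0.940) = 1.9290/1.9297 = 0.9997.
Δ = 1.9290 − 0.9997 = 0.9293.
(The classical prediction exceeds c; the relativistic result does not.)

Δ = 0.929c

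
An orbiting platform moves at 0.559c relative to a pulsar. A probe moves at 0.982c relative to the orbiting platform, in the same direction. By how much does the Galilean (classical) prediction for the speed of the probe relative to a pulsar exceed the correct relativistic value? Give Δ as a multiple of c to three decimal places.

Galilean: u_cl = 0.982 + 0.559 = 1.5410.
Relativistic: u_rel = (0.982 + 0.559) / (1 + 0.982·0.559) = 1.5410/1.5489 = 0.9949.
Δ = 1.5410 − 0.9949 = 0.5461.
(The classical prediction exceeds c; the relativistic result does not.)

Δ = 0.546c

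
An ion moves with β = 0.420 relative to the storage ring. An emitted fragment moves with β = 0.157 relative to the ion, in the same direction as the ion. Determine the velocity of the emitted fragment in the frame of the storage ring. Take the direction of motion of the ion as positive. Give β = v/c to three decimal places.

With v = 0.420 and u' = 0.157 (in units of c),
u = (u' + v)/(1 + u'v/c²):
u = (0.157 + 0.420) / (1 + 0.157·0.420) = 0.5770/1.0659 = 0.5413
(Galilean addition would give +0.577c.)

β = 0.541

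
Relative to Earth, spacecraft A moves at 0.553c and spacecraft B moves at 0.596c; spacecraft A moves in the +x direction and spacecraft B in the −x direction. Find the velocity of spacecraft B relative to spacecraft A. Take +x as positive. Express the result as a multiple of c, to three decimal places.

β_A = 0.553, β_B = -0.596.
Transform to A's frame with the inverse velocity-addition law: u' = (u − v)/(1 − uv/c²), taking u = β_B and v = β_A.
u' = (-0.596 − 0.553) / (1 − (0.553)(-0.596)) = -1.1490/1.3296 = -0.8642.

-0.864c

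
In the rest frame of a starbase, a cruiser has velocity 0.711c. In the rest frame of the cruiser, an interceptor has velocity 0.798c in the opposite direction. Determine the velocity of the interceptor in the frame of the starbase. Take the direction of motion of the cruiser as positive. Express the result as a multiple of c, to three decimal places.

With v = 0.711 and u' = -0.798 (in units of c),
u = (u' + v)/(1 + u'v/c²):
u = (-0.798 + 0.711) / (1 + (-0.798)·0.711) = -0.0870/0.4326 = -0.2011

-0.201c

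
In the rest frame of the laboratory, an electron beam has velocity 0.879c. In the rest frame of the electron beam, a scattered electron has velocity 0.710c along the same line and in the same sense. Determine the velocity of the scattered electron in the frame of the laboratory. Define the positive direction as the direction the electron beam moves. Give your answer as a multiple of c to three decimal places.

With v = 0.879 and u' = 0.710 (in units of c),
u = (u' + v)/(1 + u'v/c²):
u = (0.710 + 0.879) / (1 + 0.710·0.879) = 1.5890/1.6241 = 0.9784
(Galilean addition would give +1.589c, exceeding c.)

0.978c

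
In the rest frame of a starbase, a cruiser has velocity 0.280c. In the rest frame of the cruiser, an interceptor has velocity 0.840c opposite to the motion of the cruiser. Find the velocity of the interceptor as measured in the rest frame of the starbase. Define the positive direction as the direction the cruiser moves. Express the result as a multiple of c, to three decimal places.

-0.732c

With v = 0.280 and u' = -0.840 (in units of c),
u = (u' + v)/(1 + u'v/c²):
u = (-0.840 + 0.280) / (1 + (-0.840)·0.280) = -0.5600/0.7648 = -0.7322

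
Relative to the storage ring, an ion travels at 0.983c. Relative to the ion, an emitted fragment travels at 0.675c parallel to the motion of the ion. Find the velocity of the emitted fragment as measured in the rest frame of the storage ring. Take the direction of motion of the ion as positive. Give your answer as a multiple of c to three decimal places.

With v = 0.983 and u' = 0.675 (in units of c),
u = (u' + v)/(1 + u'v/c²):
u = (0.675 + 0.983) / (1 + 0.675·0.983) = 1.6580/1.6635 = 0.9967

0.997c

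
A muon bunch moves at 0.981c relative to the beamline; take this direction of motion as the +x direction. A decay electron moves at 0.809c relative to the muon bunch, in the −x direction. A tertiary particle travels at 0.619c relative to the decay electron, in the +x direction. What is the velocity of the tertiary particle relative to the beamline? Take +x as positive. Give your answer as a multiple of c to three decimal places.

+0.958c

Apply u = (u' + v)/(1 + u'v/c²) successively, working outward toward the beamline.
Start: velocity of the muon bunch relative to the beamline = 0.9810c.
Compose with the decay electron (u' = -0.809 in the muon bunch frame): u_1 = (-0.809 + 0.981) / (1 + (-0.809)·0.981) = 0.1720/0.2064 = 0.8335.
Compose with the tertiary particle (u' = 0.619 in the decay electron frame): u_2 = (0.619 + 0.833) / (1 + 0.619·0.833) = 1.4525/1.5159 = 0.9581.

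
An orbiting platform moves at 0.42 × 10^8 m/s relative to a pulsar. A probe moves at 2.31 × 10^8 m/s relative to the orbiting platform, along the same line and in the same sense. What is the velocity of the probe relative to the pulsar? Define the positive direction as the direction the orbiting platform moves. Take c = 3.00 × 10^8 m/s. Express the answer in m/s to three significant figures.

2.46 × 10^8 m/s

In units of c (dividing by 3.00 × 10^8 m/s): v = 0.140, u' = 0.770.
u = (u' + v)/(1 + u'v/c²):
u = (0.770 + 0.140) / (1 + 0.770·0.140) = 0.9100/1.1078 = 0.8214
(Galilean addition would give +0.910c.)
Converting back: u = 0.8214 × 3.00 × 10^8 m/s.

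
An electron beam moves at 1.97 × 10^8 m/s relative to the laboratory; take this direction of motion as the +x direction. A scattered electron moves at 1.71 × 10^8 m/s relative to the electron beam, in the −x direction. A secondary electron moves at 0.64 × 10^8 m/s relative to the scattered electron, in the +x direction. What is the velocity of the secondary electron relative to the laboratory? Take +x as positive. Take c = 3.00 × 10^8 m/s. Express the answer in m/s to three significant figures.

+1.03 × 10^8 m/s

Apply u = (u' + v)/(1 + u'v/c²) successively, working outward toward the laboratory.
(Dividing each given speed by c = 3.00 × 10^8 m/s to work in units of c.)
Start: velocity of the electron beam relative to the laboratory = 0.6567c.
Compose with the scattered electron (u' = -0.570 in the electron beam frame): u_1 = (-0.570 + 0.657) / (1 + (-0.570)·0.657) = 0.0867/0.6257 = 0.1385.
Compose with the secondary electron (u' = 0.213 in the scattered electron frame): u_2 = (0.213 + 0.139) / (1 + 0.213·0.139) = 0.3518/1.0295 = 0.3417.
So u = 0.3417 × 3.00 × 10^8 m/s.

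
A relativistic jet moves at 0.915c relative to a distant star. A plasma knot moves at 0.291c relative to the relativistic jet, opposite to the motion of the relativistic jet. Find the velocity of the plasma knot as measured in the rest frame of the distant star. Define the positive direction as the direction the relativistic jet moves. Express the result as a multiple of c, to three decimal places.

With v = 0.915 and u' = -0.291 (in units of c),
u = (u' + v)/(1 + u'v/c²):
u = (-0.291 + 0.915) / (1 + (-0.291)·0.915) = 0.6240/0.7337 = 0.8504

+0.850c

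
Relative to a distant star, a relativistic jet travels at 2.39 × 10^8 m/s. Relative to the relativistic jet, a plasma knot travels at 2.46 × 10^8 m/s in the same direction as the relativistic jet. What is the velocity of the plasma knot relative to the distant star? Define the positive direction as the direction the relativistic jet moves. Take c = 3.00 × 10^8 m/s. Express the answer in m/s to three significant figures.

2.93 × 10^8 m/s

In units of c (dividing by 3.00 × 10^8 m/s): v = 0.797, u' = 0.820.
u = (u' + v)/(1 + u'v/c²):
u = (0.820 + 0.797) / (1 + 0.820·0.797) = 1.6167/1.6533 = 0.9779
Converting back: u = 0.9779 × 3.00 × 10^8 m/s.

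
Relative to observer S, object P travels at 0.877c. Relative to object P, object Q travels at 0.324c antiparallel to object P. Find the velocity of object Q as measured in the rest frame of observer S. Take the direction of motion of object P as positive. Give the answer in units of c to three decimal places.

With v = 0.877 and u' = -0.324 (in units of c),
u = (u' + v)/(1 + u'v/c²):
u = (-0.324 + 0.877) / (1 + (-0.324)·0.877) = 0.5530/0.7159 = 0.7725

+0.773c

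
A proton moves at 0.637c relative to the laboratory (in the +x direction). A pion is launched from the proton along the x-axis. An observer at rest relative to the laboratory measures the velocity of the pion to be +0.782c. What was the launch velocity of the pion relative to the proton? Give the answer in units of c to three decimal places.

Invert the composition law: u' = (u − v)/(1 − uv/c²).
u' = (0.782 − 0.637) / (1 − (0.782)(0.637)) = 0.1450/0.5019 = 0.2889.

+0.289c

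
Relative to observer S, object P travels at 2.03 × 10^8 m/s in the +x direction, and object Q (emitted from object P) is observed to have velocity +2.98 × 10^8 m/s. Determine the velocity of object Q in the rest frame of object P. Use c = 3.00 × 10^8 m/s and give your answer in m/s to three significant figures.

v = 0.677c, u = 0.993c.
Invert the composition law: u' = (u − v)/(1 − uv/c²).
u' = (0.993 − 0.677) / (1 − (0.993)(0.677)) = 0.3167/0.3278 = 0.9659.
u' = 0.9659 × 3.00 × 10^8 m/s.

+2.90 × 10^8 m/s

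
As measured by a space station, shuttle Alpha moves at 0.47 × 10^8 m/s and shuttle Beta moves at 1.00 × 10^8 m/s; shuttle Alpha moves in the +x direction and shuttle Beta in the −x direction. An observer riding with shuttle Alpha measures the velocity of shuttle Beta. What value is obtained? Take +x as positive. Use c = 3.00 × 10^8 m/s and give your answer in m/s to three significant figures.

β_A = 0.157, β_B = -0.333 (dividing each by c = 3.00 × 10^8 m/s).
Transform to A's frame with the inverse velocity-addition law: u' = (u − v)/(1 − uv/c²), taking u = β_B and v = β_A.
u' = (-0.333 − 0.157) / (1 − (0.157)(-0.333)) = -0.4900/1.0522 = -0.4657.
u' = -0.4657 × 3.00 × 10^8 m/s.

-1.40 × 10^8 m/s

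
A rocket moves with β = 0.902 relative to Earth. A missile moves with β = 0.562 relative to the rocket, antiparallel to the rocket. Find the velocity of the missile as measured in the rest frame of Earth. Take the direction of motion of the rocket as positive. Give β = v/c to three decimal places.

With v = 0.902 and u' = -0.562 (in units of c),
u = (u' + v)/(1 + u'v/c²):
u = (-0.562 + 0.902) / (1 + (-0.562)·0.902) = 0.3400/0.4931 = 0.6895

β = +0.690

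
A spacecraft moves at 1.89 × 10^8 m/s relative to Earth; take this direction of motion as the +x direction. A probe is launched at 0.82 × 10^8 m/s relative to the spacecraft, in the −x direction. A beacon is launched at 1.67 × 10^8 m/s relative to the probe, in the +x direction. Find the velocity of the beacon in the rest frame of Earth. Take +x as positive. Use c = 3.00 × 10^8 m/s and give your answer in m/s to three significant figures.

Apply u = (u' + v)/(1 + u'v/c²) successively, working outward toward Earth.
(Dividing each given speed by c = 3.00 × 10^8 m/s to work in units of c.)
Start: velocity of the spacecraft relative to Earth = 0.6300c.
Compose with the probe (u' = -0.273 in the spacecraft frame): u_1 = (-0.273 + 0.630) / (1 + (-0.273)·0.630) = 0.3567/0.8278 = 0.4309.
Compose with the beacon (u' = 0.557 in the probe frame): u_2 = (0.557 + 0.431) / (1 + 0.557·0.431) = 0.9875/1.2398 = 0.7965.
So u = 0.7965 × 3.00 × 10^8 m/s.

+2.39 × 10^8 m/s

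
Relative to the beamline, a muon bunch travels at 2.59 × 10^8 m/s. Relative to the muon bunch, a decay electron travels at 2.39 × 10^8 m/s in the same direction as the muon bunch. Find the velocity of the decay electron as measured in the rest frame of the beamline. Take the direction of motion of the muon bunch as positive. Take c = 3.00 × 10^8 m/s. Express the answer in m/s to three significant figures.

In units of c (dividing by 3.00 × 10^8 m/s): v = 0.863, u' = 0.797.
u = (u' + v)/(1 + u'v/c²):
u = (0.797 + 0.863) / (1 + 0.797·0.863) = 1.6600/1.6878 = 0.9835
Converting back: u = 0.9835 × 3.00 × 10^8 m/s.

2.95 × 10^8 m/s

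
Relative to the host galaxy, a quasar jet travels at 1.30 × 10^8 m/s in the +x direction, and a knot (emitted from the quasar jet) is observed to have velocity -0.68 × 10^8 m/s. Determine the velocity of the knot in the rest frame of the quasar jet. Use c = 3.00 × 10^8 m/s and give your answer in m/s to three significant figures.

v = 0.433c, u = -0.227c.
Invert the composition law: u' = (u − v)/(1 − uv/c²).
u' = (-0.227 − 0.433) / (1 − (-0.227)(0.433)) = -0.6600/1.0982 = -0.6010.
u' = -0.6010 × 3.00 × 10^8 m/s.

-1.80 × 10^8 m/s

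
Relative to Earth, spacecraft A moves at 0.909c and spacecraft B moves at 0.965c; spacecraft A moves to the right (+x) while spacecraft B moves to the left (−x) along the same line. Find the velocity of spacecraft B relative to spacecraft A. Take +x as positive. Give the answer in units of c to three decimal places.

β_A = 0.909, β_B = -0.965.
Transform to A's frame with the inverse velocity-addition law: u' = (u − v)/(1 − uv/c²), taking u = β_B and v = β_A.
u' = (-0.965 − 0.909) / (1 − (0.909)(-0.965)) = -1.8740/1.8772 = -0.9983.

-0.998c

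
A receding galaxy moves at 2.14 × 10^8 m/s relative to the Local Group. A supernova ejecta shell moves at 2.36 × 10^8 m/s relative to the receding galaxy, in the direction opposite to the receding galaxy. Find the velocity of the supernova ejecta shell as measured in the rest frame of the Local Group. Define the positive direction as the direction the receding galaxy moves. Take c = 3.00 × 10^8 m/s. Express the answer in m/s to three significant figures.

-5.01 × 10^7 m/s

In units of c (dividing by 3.00 × 10^8 m/s): v = 0.713, u' = -0.787.
u = (u' + v)/(1 + u'v/c²):
u = (-0.787 + 0.713) / (1 + (-0.787)·0.713) = -0.0733/0.4388 = -0.1671
Converting back: u = -0.1671 × 3.00 × 10^8 m/s.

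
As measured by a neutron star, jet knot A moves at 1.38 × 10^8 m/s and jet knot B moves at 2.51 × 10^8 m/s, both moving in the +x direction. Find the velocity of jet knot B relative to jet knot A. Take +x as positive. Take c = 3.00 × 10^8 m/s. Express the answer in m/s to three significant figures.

+1.84 × 10^8 m/s

β_A = 0.460, β_B = 0.837 (dividing each by c = 3.00 × 10^8 m/s).
Transform to A's frame with the inverse velocity-addition law: u' = (u − v)/(1 − uv/c²), taking u = β_B and v = β_A.
u' = (0.837 − 0.460) / (1 − (0.460)(0.837)) = 0.3767/0.6151 = 0.6123.
u' = 0.6123 × 3.00 × 10^8 m/s.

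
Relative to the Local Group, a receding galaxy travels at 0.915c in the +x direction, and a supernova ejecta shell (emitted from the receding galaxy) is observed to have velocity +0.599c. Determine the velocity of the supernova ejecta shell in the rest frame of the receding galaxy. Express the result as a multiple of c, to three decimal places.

-0.699c

Invert the composition law: u' = (u − v)/(1 − uv/c²).
u' = (0.599 − 0.915) / (1 − (0.599)(0.915)) = -0.3160/0.4519 = -0.6992.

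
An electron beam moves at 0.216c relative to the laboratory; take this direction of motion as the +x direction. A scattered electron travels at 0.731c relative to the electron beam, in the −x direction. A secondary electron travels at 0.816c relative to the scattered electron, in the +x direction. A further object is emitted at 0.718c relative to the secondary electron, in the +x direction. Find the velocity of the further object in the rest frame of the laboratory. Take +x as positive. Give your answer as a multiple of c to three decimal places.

Apply u = (u' + v)/(1 + u'v/c²) successively, working outward toward the laboratory.
Start: velocity of the electron beam relative to the laboratory = 0.2160c.
Compose with the scattered electron (u' = -0.731 in the electron beam frame): u_1 = (-0.731 + 0.216) / (1 + (-0.731)·0.216) = -0.5150/0.8421 = -0.6116.
Compose with the secondary electron (u' = 0.816 in the scattered electron frame): u_2 = (0.816 + (-0.612)) / (1 + 0.816·(-0.612)) = 0.2044/0.5010 = 0.4081.
Compose with the further object (u' = 0.718 in the secondary electron frame): u_3 = (0.718 + 0.408) / (1 + 0.718·0.408) = 1.1261/1.2930 = 0.8709.

+0.871c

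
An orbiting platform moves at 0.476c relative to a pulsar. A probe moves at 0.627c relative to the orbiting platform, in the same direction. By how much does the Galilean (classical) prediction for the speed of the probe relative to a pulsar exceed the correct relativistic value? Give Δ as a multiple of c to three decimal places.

Galilean: u_cl = 0.627 + 0.476 = 1.1030.
Relativistic: u_rel = (0.627 + 0.476) / (1 + 0.627·0.476) = 1.1030/1.2985 = 0.8495.
Δ = 1.1030 − 0.8495 = 0.2535.
(The classical prediction exceeds c; the relativistic result does not.)

Δ = 0.254c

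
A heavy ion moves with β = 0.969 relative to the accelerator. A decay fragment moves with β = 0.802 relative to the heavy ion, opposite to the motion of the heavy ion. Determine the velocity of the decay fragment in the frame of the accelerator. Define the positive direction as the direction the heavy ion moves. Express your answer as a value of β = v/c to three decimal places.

β = +0.749

With v = 0.969 and u' = -0.802 (in units of c),
u = (u' + v)/(1 + u'v/c²):
u = (-0.802 + 0.969) / (1 + (-0.802)·0.969) = 0.1670/0.2229 = 0.7493
(Galilean addition would give +0.167c.)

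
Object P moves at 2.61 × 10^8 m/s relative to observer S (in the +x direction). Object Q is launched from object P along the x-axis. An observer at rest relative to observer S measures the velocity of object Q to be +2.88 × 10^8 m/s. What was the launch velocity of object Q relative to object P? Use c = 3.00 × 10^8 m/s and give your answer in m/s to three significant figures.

v = 0.870c, u = 0.960c.
Invert the composition law: u' = (u − v)/(1 − uv/c²).
u' = (0.960 − 0.870) / (1 − (0.960)(0.870)) = 0.0900/0.1648 = 0.5461.
u' = 0.5461 × 3.00 × 10^8 m/s.

+1.64 × 10^8 m/s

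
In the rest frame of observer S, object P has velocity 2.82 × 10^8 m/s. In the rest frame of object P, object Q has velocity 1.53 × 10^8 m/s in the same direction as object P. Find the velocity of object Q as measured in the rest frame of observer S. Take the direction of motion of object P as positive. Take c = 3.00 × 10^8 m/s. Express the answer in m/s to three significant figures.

2.94 × 10^8 m/s

In units of c (dividing by 3.00 × 10^8 m/s): v = 0.940, u' = 0.510.
u = (u' + v)/(1 + u'v/c²):
u = (0.510 + 0.940) / (1 + 0.510·0.940) = 1.4500/1.4794 = 0.9801
Converting back: u = 0.9801 × 3.00 × 10^8 m/s.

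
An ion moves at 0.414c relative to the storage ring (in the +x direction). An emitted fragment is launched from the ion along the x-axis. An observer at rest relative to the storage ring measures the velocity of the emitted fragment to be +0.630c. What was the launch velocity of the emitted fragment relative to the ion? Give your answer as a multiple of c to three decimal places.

+0.292c

Invert the composition law: u' = (u − v)/(1 − uv/c²).
u' = (0.630 − 0.414) / (1 − (0.630)(0.414)) = 0.2160/0.7392 = 0.2922.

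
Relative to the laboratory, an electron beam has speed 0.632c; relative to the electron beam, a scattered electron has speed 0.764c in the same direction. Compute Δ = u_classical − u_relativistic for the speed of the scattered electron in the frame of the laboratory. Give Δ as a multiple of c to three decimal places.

Galilean: u_cl = 0.764 + 0.632 = 1.3960.
Relativistic: u_rel = (0.764 + 0.632) / (1 + 0.764·0.632) = 1.3960/1.4828 = 0.9414.
Δ = 1.3960 − 0.9414 = 0.4546.
(The classical prediction exceeds c; the relativistic result does not.)

Δ = 0.455c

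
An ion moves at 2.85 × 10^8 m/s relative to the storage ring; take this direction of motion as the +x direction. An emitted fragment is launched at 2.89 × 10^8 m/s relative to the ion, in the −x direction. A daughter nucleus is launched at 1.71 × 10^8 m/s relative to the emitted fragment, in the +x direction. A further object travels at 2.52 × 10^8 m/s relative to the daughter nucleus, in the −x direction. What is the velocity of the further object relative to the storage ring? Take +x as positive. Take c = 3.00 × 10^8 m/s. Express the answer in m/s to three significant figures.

Apply u = (u' + v)/(1 + u'v/c²) successively, working outward toward the storage ring.
(Dividing each given speed by c = 3.00 × 10^8 m/s to work in units of c.)
Start: velocity of the ion relative to the storage ring = 0.9500c.
Compose with the emitted fragment (u' = -0.963 in the ion frame): u_1 = (-0.963 + 0.950) / (1 + (-0.963)·0.950) = -0.0133/0.0848 = -0.1572.
Compose with the daughter nucleus (u' = 0.570 in the emitted fragment frame): u_2 = (0.570 + (-0.157)) / (1 + 0.570·(-0.157)) = 0.4128/0.9104 = 0.4535.
Compose with the further object (u' = -0.840 in the daughter nucleus frame): u_3 = (-0.840 + 0.453) / (1 + (-0.840)·0.453) = -0.3865/0.6191 = -0.6244.
So u = -0.6244 × 3.00 × 10^8 m/s.

-1.87 × 10^8 m/s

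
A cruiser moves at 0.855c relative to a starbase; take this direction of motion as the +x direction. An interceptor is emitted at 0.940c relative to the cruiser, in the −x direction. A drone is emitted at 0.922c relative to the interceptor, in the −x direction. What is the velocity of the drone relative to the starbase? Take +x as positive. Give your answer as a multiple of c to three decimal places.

-0.968c

Apply u = (u' + v)/(1 + u'v/c²) successively, working outward toward the starbase.
Start: velocity of the cruiser relative to the starbase = 0.8550c.
Compose with the interceptor (u' = -0.940 in the cruiser frame): u_1 = (-0.940 + 0.855) / (1 + (-0.940)·0.855) = -0.0850/0.1963 = -0.4330.
Compose with the drone (u' = -0.922 in the interceptor frame): u_2 = (-0.922 + (-0.433)) / (1 + (-0.922)·(-0.433)) = -1.3550/1.3992 = -0.9684.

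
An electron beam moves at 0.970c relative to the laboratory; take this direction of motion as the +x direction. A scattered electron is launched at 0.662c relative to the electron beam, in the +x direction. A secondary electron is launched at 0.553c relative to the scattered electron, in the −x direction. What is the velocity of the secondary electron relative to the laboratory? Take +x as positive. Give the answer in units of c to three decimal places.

Apply u = (u' + v)/(1 + u'v/c²) successively, working outward toward the laboratory.
Start: velocity of the electron beam relative to the laboratory = 0.9700c.
Compose with the scattered electron (u' = 0.662 in the electron beam frame): u_1 = (0.662 + 0.970) / (1 + 0.662·0.970) = 1.6320/1.6421 = 0.9938.
Compose with the secondary electron (u' = -0.553 in the scattered electron frame): u_2 = (-0.553 + 0.994) / (1 + (-0.553)·0.994) = 0.4408/0.4504 = 0.9787.

+0.979c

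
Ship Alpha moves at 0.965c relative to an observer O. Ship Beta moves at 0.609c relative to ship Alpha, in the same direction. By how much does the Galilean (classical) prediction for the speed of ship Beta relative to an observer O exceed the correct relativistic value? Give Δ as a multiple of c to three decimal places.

Δ = 0.583c

Galilean: u_cl = 0.609 + 0.965 = 1.5740.
Relativistic: u_rel = (0.609 + 0.965) / (1 + 0.609·0.965) = 1.5740/1.5877 = 0.9914.
Δ = 1.5740 − 0.9914 = 0.5826.
(The classical prediction exceeds c; the relativistic result does not.)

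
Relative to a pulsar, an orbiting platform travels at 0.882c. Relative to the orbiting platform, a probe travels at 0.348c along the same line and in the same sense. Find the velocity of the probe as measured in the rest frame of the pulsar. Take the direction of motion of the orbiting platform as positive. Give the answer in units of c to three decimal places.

0.941c

With v = 0.882 and u' = 0.348 (in units of c),
u = (u' + v)/(1 + u'v/c²):
u = (0.348 + 0.882) / (1 + 0.348·0.882) = 1.2300/1.3069 = 0.9411
(Galilean addition would give +1.230c, exceeding c.)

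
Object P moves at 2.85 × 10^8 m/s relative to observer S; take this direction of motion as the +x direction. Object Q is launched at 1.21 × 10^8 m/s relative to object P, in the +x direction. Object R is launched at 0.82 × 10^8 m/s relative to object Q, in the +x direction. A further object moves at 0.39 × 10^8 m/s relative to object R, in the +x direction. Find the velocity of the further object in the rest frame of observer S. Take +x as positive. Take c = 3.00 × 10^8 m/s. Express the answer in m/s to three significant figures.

Apply u = (u' + v)/(1 + u'v/c²) successively, working outward toward observer S.
(Dividing each given speed by c = 3.00 × 10^8 m/s to work in units of c.)
Start: velocity of object P relative to observer S = 0.9500c.
Compose with object Q (u' = 0.403 in object P frame): u_1 = (0.403 + 0.950) / (1 + 0.403·0.950) = 1.3533/1.3832 = 0.9784.
Compose with object R (u' = 0.273 in object Q frame): u_2 = (0.273 + 0.978) / (1 + 0.273·0.978) = 1.2518/1.2674 = 0.9876.
Compose with the further object (u' = 0.130 in object R frame): u_3 = (0.130 + 0.988) / (1 + 0.130·0.988) = 1.1176/1.1284 = 0.9905.
So u = 0.9905 × 3.00 × 10^8 m/s.

2.97 × 10^8 m/s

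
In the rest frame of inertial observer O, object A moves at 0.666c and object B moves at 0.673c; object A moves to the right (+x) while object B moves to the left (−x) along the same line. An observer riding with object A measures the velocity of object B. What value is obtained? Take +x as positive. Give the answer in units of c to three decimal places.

β_A = 0.666, β_B = -0.673.
Transform to A's frame with the inverse velocity-addition law: u' = (u − v)/(1 − uv/c²), taking u = β_B and v = β_A.
u' = (-0.673 − 0.666) / (1 − (0.666)(-0.673)) = -1.3390/1.4482 = -0.9246.

-0.925c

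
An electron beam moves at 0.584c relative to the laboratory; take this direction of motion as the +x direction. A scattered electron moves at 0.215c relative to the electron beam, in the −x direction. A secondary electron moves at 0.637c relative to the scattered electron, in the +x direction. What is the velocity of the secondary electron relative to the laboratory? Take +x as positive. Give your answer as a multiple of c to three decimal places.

+0.835c

Apply u = (u' + v)/(1 + u'v/c²) successively, working outward toward the laboratory.
Start: velocity of the electron beam relative to the laboratory = 0.5840c.
Compose with the scattered electron (u' = -0.215 in the electron beam frame): u_1 = (-0.215 + 0.584) / (1 + (-0.215)·0.584) = 0.3690/0.8744 = 0.4220.
Compose with the secondary electron (u' = 0.637 in the scattered electron frame): u_2 = (0.637 + 0.422) / (1 + 0.637·0.422) = 1.0590/1.2688 = 0.8346.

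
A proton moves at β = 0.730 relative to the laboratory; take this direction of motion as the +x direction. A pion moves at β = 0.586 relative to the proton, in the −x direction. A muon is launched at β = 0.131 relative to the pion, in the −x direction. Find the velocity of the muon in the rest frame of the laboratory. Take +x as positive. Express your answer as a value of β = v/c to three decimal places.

β = +0.125

Apply u = (u' + v)/(1 + u'v/c²) successively, working outward toward the laboratory.
Start: velocity of the proton relative to the laboratory = 0.7300c.
Compose with the pion (u' = -0.586 in the proton frame): u_1 = (-0.586 + 0.730) / (1 + (-0.586)·0.730) = 0.1440/0.5722 = 0.2517.
Compose with the muon (u' = -0.131 in the pion frame): u_2 = (-0.131 + 0.252) / (1 + (-0.131)·0.252) = 0.1207/0.9670 = 0.1248.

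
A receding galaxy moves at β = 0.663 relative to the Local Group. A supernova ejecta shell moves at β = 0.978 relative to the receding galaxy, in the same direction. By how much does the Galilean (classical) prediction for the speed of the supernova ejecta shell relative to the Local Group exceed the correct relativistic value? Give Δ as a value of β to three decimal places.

Galilean: u_cl = 0.978 + 0.663 = 1.6410.
Relativistic: u_rel = (0.978 + 0.663) / (1 + 0.978·0.663) = 1.6410/1.6484 = 0.9955.
Δ = 1.6410 − 0.9955 = 0.6455.
(The classical prediction exceeds c; the relativistic result does not.)

Δ = 0.645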